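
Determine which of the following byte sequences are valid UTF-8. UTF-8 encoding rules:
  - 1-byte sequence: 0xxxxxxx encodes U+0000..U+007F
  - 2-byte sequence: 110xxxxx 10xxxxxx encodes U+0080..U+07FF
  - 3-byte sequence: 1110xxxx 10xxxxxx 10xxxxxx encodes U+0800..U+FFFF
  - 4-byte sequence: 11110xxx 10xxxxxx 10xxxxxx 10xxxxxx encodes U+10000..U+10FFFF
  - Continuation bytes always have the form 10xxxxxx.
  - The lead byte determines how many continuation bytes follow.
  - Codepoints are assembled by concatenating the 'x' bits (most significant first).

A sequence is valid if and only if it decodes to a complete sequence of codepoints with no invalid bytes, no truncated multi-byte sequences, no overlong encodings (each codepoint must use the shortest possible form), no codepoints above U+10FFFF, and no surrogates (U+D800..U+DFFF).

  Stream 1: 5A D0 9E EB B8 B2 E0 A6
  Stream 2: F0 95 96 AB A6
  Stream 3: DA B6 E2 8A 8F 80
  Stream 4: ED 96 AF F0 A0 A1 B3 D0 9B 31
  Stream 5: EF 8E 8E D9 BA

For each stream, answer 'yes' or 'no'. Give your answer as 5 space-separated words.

Stream 1: error at byte offset 8. INVALID
Stream 2: error at byte offset 4. INVALID
Stream 3: error at byte offset 5. INVALID
Stream 4: decodes cleanly. VALID
Stream 5: decodes cleanly. VALID

Answer: no no no yes yes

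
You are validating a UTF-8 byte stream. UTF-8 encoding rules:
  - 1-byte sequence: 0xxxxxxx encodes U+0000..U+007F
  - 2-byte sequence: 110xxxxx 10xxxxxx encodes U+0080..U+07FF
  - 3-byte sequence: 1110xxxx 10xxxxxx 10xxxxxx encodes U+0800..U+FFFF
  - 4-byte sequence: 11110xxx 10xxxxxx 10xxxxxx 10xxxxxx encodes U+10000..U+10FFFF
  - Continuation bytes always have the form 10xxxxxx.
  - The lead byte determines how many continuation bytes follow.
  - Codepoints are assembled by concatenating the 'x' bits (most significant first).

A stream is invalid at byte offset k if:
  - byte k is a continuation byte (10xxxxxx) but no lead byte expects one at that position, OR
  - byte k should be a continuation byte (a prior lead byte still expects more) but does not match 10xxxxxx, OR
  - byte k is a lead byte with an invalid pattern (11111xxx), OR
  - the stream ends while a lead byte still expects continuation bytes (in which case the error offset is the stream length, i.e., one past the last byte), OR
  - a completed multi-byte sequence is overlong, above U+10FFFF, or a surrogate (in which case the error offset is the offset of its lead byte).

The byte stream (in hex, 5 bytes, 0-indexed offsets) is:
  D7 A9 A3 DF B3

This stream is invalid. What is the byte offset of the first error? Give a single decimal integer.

Byte[0]=D7: 2-byte lead, need 1 cont bytes. acc=0x17
Byte[1]=A9: continuation. acc=(acc<<6)|0x29=0x5E9
Completed: cp=U+05E9 (starts at byte 0)
Byte[2]=A3: INVALID lead byte (not 0xxx/110x/1110/11110)

Answer: 2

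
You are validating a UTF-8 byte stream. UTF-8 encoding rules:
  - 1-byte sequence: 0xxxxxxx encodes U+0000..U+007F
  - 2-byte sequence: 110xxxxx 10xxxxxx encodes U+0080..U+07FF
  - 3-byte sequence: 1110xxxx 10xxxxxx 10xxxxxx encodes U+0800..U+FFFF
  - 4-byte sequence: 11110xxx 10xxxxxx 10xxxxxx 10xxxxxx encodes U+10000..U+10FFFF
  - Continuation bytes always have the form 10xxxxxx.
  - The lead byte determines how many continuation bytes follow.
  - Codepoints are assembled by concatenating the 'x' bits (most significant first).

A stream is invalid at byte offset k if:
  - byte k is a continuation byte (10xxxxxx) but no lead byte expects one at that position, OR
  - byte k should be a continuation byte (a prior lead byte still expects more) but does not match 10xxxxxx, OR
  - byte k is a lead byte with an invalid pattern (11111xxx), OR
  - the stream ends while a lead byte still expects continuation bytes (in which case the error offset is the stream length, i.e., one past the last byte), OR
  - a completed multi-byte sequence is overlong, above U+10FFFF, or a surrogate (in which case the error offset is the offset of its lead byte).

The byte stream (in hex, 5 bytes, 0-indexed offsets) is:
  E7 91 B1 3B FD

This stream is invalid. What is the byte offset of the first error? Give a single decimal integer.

Byte[0]=E7: 3-byte lead, need 2 cont bytes. acc=0x7
Byte[1]=91: continuation. acc=(acc<<6)|0x11=0x1D1
Byte[2]=B1: continuation. acc=(acc<<6)|0x31=0x7471
Completed: cp=U+7471 (starts at byte 0)
Byte[3]=3B: 1-byte ASCII. cp=U+003B
Byte[4]=FD: INVALID lead byte (not 0xxx/110x/1110/11110)

Answer: 4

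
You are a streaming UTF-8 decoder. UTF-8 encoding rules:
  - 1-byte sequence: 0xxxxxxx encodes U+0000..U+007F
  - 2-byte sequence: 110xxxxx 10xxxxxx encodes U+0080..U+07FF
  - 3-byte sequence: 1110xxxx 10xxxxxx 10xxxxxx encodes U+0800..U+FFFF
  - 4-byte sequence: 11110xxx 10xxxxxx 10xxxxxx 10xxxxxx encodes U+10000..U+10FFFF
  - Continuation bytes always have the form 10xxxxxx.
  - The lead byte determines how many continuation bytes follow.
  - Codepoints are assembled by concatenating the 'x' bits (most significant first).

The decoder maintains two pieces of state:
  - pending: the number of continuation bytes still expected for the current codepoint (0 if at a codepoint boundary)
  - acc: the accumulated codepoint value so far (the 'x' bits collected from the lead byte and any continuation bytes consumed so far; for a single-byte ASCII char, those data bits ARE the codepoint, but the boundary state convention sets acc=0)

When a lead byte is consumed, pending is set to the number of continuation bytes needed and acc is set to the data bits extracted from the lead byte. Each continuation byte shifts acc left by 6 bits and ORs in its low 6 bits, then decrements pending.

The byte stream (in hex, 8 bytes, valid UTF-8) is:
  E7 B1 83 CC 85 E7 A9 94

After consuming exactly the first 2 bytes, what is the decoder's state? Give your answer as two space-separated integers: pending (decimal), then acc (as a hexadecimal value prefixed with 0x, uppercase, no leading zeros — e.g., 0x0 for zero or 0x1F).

Answer: 1 0x1F1

Derivation:
Byte[0]=E7: 3-byte lead. pending=2, acc=0x7
Byte[1]=B1: continuation. acc=(acc<<6)|0x31=0x1F1, pending=1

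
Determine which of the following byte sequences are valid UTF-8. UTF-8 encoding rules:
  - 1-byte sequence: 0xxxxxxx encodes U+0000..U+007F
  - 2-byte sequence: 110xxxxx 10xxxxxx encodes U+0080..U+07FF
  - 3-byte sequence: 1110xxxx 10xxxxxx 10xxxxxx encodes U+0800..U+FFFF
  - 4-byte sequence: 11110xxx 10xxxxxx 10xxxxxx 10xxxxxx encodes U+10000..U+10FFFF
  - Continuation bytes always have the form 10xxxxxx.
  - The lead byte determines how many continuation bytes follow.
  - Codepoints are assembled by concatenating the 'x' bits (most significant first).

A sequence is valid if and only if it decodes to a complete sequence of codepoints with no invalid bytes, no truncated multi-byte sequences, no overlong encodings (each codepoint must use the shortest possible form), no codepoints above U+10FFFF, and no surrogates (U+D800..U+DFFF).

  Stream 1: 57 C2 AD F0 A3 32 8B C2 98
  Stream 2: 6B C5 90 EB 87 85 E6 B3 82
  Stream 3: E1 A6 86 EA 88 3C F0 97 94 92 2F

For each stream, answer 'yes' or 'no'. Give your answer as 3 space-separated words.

Stream 1: error at byte offset 5. INVALID
Stream 2: decodes cleanly. VALID
Stream 3: error at byte offset 5. INVALID

Answer: no yes no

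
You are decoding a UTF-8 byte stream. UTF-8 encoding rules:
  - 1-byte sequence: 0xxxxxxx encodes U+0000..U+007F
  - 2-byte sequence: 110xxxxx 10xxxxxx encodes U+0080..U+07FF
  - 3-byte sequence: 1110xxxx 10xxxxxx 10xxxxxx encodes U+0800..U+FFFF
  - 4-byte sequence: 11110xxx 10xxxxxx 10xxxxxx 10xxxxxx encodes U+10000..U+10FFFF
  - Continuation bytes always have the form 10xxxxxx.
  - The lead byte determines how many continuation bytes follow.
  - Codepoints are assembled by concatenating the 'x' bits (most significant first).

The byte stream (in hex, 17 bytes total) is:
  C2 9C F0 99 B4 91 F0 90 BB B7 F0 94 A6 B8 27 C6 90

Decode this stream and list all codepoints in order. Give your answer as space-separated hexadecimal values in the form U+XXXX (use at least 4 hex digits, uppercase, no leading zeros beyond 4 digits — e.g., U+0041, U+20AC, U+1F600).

Answer: U+009C U+19D11 U+10EF7 U+149B8 U+0027 U+0190

Derivation:
Byte[0]=C2: 2-byte lead, need 1 cont bytes. acc=0x2
Byte[1]=9C: continuation. acc=(acc<<6)|0x1C=0x9C
Completed: cp=U+009C (starts at byte 0)
Byte[2]=F0: 4-byte lead, need 3 cont bytes. acc=0x0
Byte[3]=99: continuation. acc=(acc<<6)|0x19=0x19
Byte[4]=B4: continuation. acc=(acc<<6)|0x34=0x674
Byte[5]=91: continuation. acc=(acc<<6)|0x11=0x19D11
Completed: cp=U+19D11 (starts at byte 2)
Byte[6]=F0: 4-byte lead, need 3 cont bytes. acc=0x0
Byte[7]=90: continuation. acc=(acc<<6)|0x10=0x10
Byte[8]=BB: continuation. acc=(acc<<6)|0x3B=0x43B
Byte[9]=B7: continuation. acc=(acc<<6)|0x37=0x10EF7
Completed: cp=U+10EF7 (starts at byte 6)
Byte[10]=F0: 4-byte lead, need 3 cont bytes. acc=0x0
Byte[11]=94: continuation. acc=(acc<<6)|0x14=0x14
Byte[12]=A6: continuation. acc=(acc<<6)|0x26=0x526
Byte[13]=B8: continuation. acc=(acc<<6)|0x38=0x149B8
Completed: cp=U+149B8 (starts at byte 10)
Byte[14]=27: 1-byte ASCII. cp=U+0027
Byte[15]=C6: 2-byte lead, need 1 cont bytes. acc=0x6
Byte[16]=90: continuation. acc=(acc<<6)|0x10=0x190
Completed: cp=U+0190 (starts at byte 15)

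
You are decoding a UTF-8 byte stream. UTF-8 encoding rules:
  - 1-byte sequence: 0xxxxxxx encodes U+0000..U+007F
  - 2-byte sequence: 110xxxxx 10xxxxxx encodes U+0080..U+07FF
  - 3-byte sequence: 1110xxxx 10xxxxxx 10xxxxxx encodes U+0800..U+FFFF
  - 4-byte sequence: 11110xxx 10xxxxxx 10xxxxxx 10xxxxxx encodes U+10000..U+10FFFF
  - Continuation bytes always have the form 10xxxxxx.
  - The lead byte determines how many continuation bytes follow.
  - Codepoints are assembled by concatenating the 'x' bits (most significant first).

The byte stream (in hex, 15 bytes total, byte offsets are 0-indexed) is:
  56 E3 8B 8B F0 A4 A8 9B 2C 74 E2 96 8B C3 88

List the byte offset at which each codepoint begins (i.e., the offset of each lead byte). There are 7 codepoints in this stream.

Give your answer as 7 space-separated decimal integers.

Answer: 0 1 4 8 9 10 13

Derivation:
Byte[0]=56: 1-byte ASCII. cp=U+0056
Byte[1]=E3: 3-byte lead, need 2 cont bytes. acc=0x3
Byte[2]=8B: continuation. acc=(acc<<6)|0x0B=0xCB
Byte[3]=8B: continuation. acc=(acc<<6)|0x0B=0x32CB
Completed: cp=U+32CB (starts at byte 1)
Byte[4]=F0: 4-byte lead, need 3 cont bytes. acc=0x0
Byte[5]=A4: continuation. acc=(acc<<6)|0x24=0x24
Byte[6]=A8: continuation. acc=(acc<<6)|0x28=0x928
Byte[7]=9B: continuation. acc=(acc<<6)|0x1B=0x24A1B
Completed: cp=U+24A1B (starts at byte 4)
Byte[8]=2C: 1-byte ASCII. cp=U+002C
Byte[9]=74: 1-byte ASCII. cp=U+0074
Byte[10]=E2: 3-byte lead, need 2 cont bytes. acc=0x2
Byte[11]=96: continuation. acc=(acc<<6)|0x16=0x96
Byte[12]=8B: continuation. acc=(acc<<6)|0x0B=0x258B
Completed: cp=U+258B (starts at byte 10)
Byte[13]=C3: 2-byte lead, need 1 cont bytes. acc=0x3
Byte[14]=88: continuation. acc=(acc<<6)|0x08=0xC8
Completed: cp=U+00C8 (starts at byte 13)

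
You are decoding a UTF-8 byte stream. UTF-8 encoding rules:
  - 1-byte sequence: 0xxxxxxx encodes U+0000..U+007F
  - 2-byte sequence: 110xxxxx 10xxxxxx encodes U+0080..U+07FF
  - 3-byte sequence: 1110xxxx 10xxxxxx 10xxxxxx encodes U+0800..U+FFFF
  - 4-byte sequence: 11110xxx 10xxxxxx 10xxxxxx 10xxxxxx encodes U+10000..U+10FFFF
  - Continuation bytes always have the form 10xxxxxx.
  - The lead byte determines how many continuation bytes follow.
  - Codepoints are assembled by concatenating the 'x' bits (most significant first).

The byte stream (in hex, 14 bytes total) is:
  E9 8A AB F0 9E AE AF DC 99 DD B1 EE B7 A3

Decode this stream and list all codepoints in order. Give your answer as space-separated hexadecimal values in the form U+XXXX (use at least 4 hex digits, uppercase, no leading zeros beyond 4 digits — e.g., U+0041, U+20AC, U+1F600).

Answer: U+92AB U+1EBAF U+0719 U+0771 U+EDE3

Derivation:
Byte[0]=E9: 3-byte lead, need 2 cont bytes. acc=0x9
Byte[1]=8A: continuation. acc=(acc<<6)|0x0A=0x24A
Byte[2]=AB: continuation. acc=(acc<<6)|0x2B=0x92AB
Completed: cp=U+92AB (starts at byte 0)
Byte[3]=F0: 4-byte lead, need 3 cont bytes. acc=0x0
Byte[4]=9E: continuation. acc=(acc<<6)|0x1E=0x1E
Byte[5]=AE: continuation. acc=(acc<<6)|0x2E=0x7AE
Byte[6]=AF: continuation. acc=(acc<<6)|0x2F=0x1EBAF
Completed: cp=U+1EBAF (starts at byte 3)
Byte[7]=DC: 2-byte lead, need 1 cont bytes. acc=0x1C
Byte[8]=99: continuation. acc=(acc<<6)|0x19=0x719
Completed: cp=U+0719 (starts at byte 7)
Byte[9]=DD: 2-byte lead, need 1 cont bytes. acc=0x1D
Byte[10]=B1: continuation. acc=(acc<<6)|0x31=0x771
Completed: cp=U+0771 (starts at byte 9)
Byte[11]=EE: 3-byte lead, need 2 cont bytes. acc=0xE
Byte[12]=B7: continuation. acc=(acc<<6)|0x37=0x3B7
Byte[13]=A3: continuation. acc=(acc<<6)|0x23=0xEDE3
Completed: cp=U+EDE3 (starts at byte 11)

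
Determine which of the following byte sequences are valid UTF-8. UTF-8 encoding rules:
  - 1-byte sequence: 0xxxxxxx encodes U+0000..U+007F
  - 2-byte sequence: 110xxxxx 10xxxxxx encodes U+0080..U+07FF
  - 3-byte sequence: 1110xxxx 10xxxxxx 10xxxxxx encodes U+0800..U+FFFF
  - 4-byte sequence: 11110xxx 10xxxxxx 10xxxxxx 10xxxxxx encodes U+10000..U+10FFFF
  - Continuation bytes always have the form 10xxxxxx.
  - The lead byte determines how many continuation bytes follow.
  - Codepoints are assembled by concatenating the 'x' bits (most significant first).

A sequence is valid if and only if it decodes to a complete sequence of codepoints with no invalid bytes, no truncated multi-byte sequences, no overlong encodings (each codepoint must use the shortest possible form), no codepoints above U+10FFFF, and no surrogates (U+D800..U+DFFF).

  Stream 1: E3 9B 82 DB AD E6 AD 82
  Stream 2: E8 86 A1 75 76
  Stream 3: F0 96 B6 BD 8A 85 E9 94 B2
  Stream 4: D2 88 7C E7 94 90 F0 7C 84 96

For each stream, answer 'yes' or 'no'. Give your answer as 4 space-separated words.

Stream 1: decodes cleanly. VALID
Stream 2: decodes cleanly. VALID
Stream 3: error at byte offset 4. INVALID
Stream 4: error at byte offset 7. INVALID

Answer: yes yes no no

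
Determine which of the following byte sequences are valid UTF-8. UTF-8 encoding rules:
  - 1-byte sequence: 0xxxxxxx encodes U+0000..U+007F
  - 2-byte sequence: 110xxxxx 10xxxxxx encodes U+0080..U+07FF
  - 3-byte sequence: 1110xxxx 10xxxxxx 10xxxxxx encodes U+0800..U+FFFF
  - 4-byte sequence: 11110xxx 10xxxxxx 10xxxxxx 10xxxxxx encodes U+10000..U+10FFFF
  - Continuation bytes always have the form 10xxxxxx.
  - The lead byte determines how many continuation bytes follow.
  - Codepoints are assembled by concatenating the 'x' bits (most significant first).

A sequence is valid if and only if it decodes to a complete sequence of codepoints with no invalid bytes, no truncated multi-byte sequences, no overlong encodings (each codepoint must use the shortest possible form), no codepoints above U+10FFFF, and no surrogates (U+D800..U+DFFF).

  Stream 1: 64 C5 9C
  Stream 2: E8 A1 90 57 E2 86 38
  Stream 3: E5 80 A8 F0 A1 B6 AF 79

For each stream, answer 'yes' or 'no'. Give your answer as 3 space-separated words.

Stream 1: decodes cleanly. VALID
Stream 2: error at byte offset 6. INVALID
Stream 3: decodes cleanly. VALID

Answer: yes no yes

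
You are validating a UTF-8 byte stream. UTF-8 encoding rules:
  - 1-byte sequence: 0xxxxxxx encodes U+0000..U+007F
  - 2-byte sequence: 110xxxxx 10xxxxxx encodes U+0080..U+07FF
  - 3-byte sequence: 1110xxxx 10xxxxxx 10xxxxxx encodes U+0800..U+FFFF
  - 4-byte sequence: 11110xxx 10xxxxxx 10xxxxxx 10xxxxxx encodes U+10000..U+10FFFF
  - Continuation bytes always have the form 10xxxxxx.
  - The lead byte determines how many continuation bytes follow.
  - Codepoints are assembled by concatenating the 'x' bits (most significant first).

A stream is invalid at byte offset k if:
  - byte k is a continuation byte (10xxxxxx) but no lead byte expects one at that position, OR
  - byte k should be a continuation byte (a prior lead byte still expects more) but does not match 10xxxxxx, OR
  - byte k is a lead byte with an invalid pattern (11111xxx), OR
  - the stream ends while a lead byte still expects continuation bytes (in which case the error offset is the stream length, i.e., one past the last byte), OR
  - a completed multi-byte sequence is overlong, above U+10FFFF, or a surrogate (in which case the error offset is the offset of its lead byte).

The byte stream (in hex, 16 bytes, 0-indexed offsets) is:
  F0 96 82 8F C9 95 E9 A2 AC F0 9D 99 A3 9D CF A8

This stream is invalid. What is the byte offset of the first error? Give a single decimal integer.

Answer: 13

Derivation:
Byte[0]=F0: 4-byte lead, need 3 cont bytes. acc=0x0
Byte[1]=96: continuation. acc=(acc<<6)|0x16=0x16
Byte[2]=82: continuation. acc=(acc<<6)|0x02=0x582
Byte[3]=8F: continuation. acc=(acc<<6)|0x0F=0x1608F
Completed: cp=U+1608F (starts at byte 0)
Byte[4]=C9: 2-byte lead, need 1 cont bytes. acc=0x9
Byte[5]=95: continuation. acc=(acc<<6)|0x15=0x255
Completed: cp=U+0255 (starts at byte 4)
Byte[6]=E9: 3-byte lead, need 2 cont bytes. acc=0x9
Byte[7]=A2: continuation. acc=(acc<<6)|0x22=0x262
Byte[8]=AC: continuation. acc=(acc<<6)|0x2C=0x98AC
Completed: cp=U+98AC (starts at byte 6)
Byte[9]=F0: 4-byte lead, need 3 cont bytes. acc=0x0
Byte[10]=9D: continuation. acc=(acc<<6)|0x1D=0x1D
Byte[11]=99: continuation. acc=(acc<<6)|0x19=0x759
Byte[12]=A3: continuation. acc=(acc<<6)|0x23=0x1D663
Completed: cp=U+1D663 (starts at byte 9)
Byte[13]=9D: INVALID lead byte (not 0xxx/110x/1110/11110)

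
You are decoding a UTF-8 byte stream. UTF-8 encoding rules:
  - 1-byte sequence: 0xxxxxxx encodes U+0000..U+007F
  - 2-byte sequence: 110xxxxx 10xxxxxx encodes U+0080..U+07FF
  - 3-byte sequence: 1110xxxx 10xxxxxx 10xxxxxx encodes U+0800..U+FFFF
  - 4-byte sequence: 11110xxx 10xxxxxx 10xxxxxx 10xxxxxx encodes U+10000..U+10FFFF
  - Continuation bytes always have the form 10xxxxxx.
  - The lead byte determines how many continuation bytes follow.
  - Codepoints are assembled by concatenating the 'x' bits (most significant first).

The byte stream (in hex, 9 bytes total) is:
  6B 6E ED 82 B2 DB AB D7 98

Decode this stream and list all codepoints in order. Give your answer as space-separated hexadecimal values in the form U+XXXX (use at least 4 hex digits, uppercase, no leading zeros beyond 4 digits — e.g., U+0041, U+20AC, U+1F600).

Answer: U+006B U+006E U+D0B2 U+06EB U+05D8

Derivation:
Byte[0]=6B: 1-byte ASCII. cp=U+006B
Byte[1]=6E: 1-byte ASCII. cp=U+006E
Byte[2]=ED: 3-byte lead, need 2 cont bytes. acc=0xD
Byte[3]=82: continuation. acc=(acc<<6)|0x02=0x342
Byte[4]=B2: continuation. acc=(acc<<6)|0x32=0xD0B2
Completed: cp=U+D0B2 (starts at byte 2)
Byte[5]=DB: 2-byte lead, need 1 cont bytes. acc=0x1B
Byte[6]=AB: continuation. acc=(acc<<6)|0x2B=0x6EB
Completed: cp=U+06EB (starts at byte 5)
Byte[7]=D7: 2-byte lead, need 1 cont bytes. acc=0x17
Byte[8]=98: continuation. acc=(acc<<6)|0x18=0x5D8
Completed: cp=U+05D8 (starts at byte 7)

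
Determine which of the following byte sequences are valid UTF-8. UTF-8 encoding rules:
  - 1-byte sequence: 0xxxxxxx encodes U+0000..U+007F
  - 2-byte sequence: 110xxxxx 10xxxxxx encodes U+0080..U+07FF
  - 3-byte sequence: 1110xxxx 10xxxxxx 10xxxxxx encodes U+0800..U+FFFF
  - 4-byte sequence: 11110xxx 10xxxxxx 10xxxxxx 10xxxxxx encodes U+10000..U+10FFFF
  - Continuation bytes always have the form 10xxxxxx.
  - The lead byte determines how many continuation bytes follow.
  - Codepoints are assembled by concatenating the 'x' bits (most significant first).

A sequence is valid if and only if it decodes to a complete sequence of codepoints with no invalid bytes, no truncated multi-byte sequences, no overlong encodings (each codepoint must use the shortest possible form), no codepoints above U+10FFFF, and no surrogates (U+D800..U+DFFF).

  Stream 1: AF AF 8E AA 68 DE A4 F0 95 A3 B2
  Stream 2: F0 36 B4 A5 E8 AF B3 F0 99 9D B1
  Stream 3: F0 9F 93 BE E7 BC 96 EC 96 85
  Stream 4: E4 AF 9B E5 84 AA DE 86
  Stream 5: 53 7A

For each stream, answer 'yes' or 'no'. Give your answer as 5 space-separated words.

Stream 1: error at byte offset 0. INVALID
Stream 2: error at byte offset 1. INVALID
Stream 3: decodes cleanly. VALID
Stream 4: decodes cleanly. VALID
Stream 5: decodes cleanly. VALID

Answer: no no yes yes yes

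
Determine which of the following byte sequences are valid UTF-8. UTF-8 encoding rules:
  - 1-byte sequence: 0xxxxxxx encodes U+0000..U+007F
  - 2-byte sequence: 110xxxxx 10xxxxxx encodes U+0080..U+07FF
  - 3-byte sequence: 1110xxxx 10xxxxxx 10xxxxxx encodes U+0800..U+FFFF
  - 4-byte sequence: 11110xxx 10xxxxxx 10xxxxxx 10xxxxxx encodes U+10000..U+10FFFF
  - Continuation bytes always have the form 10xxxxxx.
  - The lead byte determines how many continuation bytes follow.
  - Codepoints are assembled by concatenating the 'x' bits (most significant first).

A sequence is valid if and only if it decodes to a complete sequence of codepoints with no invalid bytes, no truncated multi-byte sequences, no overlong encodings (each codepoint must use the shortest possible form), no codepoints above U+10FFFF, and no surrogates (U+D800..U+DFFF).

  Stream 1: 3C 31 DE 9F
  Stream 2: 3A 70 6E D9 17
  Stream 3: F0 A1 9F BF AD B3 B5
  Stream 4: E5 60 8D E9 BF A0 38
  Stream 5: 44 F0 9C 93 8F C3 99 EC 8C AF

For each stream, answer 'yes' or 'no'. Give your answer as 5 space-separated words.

Answer: yes no no no yes

Derivation:
Stream 1: decodes cleanly. VALID
Stream 2: error at byte offset 4. INVALID
Stream 3: error at byte offset 4. INVALID
Stream 4: error at byte offset 1. INVALID
Stream 5: decodes cleanly. VALID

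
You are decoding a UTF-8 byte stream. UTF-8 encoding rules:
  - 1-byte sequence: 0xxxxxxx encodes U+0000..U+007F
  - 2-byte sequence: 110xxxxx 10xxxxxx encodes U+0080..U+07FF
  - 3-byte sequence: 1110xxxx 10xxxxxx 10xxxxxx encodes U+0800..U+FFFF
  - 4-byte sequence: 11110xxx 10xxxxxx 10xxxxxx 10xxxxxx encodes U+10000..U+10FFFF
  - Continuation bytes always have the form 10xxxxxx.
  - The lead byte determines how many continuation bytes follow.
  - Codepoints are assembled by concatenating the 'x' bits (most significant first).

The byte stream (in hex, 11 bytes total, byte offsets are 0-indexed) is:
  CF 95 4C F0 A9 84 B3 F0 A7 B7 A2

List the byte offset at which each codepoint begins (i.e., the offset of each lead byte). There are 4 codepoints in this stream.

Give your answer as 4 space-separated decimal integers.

Answer: 0 2 3 7

Derivation:
Byte[0]=CF: 2-byte lead, need 1 cont bytes. acc=0xF
Byte[1]=95: continuation. acc=(acc<<6)|0x15=0x3D5
Completed: cp=U+03D5 (starts at byte 0)
Byte[2]=4C: 1-byte ASCII. cp=U+004C
Byte[3]=F0: 4-byte lead, need 3 cont bytes. acc=0x0
Byte[4]=A9: continuation. acc=(acc<<6)|0x29=0x29
Byte[5]=84: continuation. acc=(acc<<6)|0x04=0xA44
Byte[6]=B3: continuation. acc=(acc<<6)|0x33=0x29133
Completed: cp=U+29133 (starts at byte 3)
Byte[7]=F0: 4-byte lead, need 3 cont bytes. acc=0x0
Byte[8]=A7: continuation. acc=(acc<<6)|0x27=0x27
Byte[9]=B7: continuation. acc=(acc<<6)|0x37=0x9F7
Byte[10]=A2: continuation. acc=(acc<<6)|0x22=0x27DE2
Completed: cp=U+27DE2 (starts at byte 7)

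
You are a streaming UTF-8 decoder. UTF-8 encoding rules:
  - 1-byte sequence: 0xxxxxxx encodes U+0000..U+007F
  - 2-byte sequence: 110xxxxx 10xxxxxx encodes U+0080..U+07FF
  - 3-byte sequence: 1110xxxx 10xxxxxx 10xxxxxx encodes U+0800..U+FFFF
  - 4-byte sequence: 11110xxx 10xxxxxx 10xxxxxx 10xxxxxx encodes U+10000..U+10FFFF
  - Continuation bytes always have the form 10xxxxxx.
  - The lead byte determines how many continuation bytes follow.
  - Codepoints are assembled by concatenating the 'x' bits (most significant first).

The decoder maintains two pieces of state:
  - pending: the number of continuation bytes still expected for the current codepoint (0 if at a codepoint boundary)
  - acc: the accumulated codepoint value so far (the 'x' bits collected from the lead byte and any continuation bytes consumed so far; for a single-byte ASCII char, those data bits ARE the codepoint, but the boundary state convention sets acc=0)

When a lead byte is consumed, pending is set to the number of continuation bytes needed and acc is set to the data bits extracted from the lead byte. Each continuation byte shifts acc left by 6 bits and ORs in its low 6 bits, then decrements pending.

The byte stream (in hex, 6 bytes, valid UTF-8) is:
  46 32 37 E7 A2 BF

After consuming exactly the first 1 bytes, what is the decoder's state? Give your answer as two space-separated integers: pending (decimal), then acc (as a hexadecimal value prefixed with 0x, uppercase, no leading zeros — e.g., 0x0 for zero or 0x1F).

Answer: 0 0x0

Derivation:
Byte[0]=46: 1-byte. pending=0, acc=0x0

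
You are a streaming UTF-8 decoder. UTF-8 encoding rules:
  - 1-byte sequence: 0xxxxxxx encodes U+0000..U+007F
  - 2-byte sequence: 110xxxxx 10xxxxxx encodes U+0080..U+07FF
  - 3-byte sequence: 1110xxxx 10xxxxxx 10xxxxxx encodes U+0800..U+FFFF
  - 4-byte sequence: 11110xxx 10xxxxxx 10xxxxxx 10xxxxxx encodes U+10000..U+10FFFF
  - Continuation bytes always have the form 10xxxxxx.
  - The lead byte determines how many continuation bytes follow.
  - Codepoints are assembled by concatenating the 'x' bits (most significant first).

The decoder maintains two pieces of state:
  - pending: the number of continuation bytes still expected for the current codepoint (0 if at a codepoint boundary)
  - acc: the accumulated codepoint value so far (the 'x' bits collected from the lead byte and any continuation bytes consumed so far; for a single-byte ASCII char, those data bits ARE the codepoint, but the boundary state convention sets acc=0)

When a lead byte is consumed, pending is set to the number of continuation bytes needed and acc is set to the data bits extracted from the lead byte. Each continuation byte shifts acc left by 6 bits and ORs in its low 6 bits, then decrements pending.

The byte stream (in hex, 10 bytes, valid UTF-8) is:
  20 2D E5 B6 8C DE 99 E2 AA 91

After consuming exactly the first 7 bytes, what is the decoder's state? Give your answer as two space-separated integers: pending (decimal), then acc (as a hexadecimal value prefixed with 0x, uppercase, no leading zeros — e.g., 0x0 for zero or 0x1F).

Answer: 0 0x799

Derivation:
Byte[0]=20: 1-byte. pending=0, acc=0x0
Byte[1]=2D: 1-byte. pending=0, acc=0x0
Byte[2]=E5: 3-byte lead. pending=2, acc=0x5
Byte[3]=B6: continuation. acc=(acc<<6)|0x36=0x176, pending=1
Byte[4]=8C: continuation. acc=(acc<<6)|0x0C=0x5D8C, pending=0
Byte[5]=DE: 2-byte lead. pending=1, acc=0x1E
Byte[6]=99: continuation. acc=(acc<<6)|0x19=0x799, pending=0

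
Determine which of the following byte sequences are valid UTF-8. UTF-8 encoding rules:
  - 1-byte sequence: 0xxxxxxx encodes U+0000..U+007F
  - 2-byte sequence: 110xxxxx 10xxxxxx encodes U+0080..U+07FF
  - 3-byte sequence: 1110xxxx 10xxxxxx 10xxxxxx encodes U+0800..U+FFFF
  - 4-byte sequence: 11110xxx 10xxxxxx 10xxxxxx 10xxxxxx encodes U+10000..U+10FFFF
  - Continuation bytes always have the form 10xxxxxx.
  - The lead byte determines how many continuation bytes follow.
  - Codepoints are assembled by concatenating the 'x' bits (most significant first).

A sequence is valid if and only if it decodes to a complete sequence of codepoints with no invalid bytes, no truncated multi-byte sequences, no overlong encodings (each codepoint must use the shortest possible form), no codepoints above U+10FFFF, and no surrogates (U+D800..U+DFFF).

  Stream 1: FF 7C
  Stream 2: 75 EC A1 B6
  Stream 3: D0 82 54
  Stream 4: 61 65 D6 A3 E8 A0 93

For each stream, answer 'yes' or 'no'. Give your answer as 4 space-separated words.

Answer: no yes yes yes

Derivation:
Stream 1: error at byte offset 0. INVALID
Stream 2: decodes cleanly. VALID
Stream 3: decodes cleanly. VALID
Stream 4: decodes cleanly. VALID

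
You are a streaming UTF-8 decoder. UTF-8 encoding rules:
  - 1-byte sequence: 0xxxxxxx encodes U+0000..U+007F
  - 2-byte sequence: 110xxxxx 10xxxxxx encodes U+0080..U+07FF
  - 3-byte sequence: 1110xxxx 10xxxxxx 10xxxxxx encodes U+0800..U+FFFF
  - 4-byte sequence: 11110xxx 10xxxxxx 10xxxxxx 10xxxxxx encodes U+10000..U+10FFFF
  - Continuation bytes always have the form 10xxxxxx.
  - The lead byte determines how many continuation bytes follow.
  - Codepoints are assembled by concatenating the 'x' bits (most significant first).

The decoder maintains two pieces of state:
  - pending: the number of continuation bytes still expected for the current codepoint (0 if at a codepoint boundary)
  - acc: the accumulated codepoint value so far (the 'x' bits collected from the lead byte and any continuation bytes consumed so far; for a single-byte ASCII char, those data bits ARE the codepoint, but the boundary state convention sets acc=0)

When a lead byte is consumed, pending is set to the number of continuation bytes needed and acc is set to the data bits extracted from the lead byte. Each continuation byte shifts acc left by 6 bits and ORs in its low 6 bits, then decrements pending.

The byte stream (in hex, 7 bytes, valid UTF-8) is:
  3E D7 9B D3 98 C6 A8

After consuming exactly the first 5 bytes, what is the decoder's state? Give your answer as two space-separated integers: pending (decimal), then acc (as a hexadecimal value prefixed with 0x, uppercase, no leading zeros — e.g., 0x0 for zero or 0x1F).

Answer: 0 0x4D8

Derivation:
Byte[0]=3E: 1-byte. pending=0, acc=0x0
Byte[1]=D7: 2-byte lead. pending=1, acc=0x17
Byte[2]=9B: continuation. acc=(acc<<6)|0x1B=0x5DB, pending=0
Byte[3]=D3: 2-byte lead. pending=1, acc=0x13
Byte[4]=98: continuation. acc=(acc<<6)|0x18=0x4D8, pending=0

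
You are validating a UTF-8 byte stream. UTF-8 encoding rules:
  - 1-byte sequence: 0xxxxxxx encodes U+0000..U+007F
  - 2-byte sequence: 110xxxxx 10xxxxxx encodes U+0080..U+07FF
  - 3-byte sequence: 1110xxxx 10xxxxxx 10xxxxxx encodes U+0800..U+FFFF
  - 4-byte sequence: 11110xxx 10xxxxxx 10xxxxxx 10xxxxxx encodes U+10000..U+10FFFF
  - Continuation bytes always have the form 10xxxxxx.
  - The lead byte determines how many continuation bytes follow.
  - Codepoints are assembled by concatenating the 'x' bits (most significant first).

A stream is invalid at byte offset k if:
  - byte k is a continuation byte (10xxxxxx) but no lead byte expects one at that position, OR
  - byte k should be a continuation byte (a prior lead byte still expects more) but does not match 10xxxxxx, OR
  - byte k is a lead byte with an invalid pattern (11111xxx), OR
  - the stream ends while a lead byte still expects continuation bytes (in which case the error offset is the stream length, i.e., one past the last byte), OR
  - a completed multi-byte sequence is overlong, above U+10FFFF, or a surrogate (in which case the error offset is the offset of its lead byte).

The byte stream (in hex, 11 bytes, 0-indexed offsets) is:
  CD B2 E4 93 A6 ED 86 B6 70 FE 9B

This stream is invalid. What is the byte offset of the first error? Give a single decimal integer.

Byte[0]=CD: 2-byte lead, need 1 cont bytes. acc=0xD
Byte[1]=B2: continuation. acc=(acc<<6)|0x32=0x372
Completed: cp=U+0372 (starts at byte 0)
Byte[2]=E4: 3-byte lead, need 2 cont bytes. acc=0x4
Byte[3]=93: continuation. acc=(acc<<6)|0x13=0x113
Byte[4]=A6: continuation. acc=(acc<<6)|0x26=0x44E6
Completed: cp=U+44E6 (starts at byte 2)
Byte[5]=ED: 3-byte lead, need 2 cont bytes. acc=0xD
Byte[6]=86: continuation. acc=(acc<<6)|0x06=0x346
Byte[7]=B6: continuation. acc=(acc<<6)|0x36=0xD1B6
Completed: cp=U+D1B6 (starts at byte 5)
Byte[8]=70: 1-byte ASCII. cp=U+0070
Byte[9]=FE: INVALID lead byte (not 0xxx/110x/1110/11110)

Answer: 9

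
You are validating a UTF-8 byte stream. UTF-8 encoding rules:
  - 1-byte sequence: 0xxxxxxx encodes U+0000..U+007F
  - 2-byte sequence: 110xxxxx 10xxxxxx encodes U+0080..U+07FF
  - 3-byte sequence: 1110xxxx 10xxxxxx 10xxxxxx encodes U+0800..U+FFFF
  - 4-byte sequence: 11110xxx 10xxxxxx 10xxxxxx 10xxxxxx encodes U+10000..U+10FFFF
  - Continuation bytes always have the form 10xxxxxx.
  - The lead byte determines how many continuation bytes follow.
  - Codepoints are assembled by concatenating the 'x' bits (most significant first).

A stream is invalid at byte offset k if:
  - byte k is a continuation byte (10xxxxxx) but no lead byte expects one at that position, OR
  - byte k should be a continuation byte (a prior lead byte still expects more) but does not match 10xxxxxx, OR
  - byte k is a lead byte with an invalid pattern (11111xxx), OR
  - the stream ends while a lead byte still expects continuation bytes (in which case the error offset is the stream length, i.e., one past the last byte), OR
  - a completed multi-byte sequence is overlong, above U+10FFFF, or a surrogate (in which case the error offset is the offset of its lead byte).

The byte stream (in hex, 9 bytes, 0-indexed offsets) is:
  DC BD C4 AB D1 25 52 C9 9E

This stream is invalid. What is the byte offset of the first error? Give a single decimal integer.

Byte[0]=DC: 2-byte lead, need 1 cont bytes. acc=0x1C
Byte[1]=BD: continuation. acc=(acc<<6)|0x3D=0x73D
Completed: cp=U+073D (starts at byte 0)
Byte[2]=C4: 2-byte lead, need 1 cont bytes. acc=0x4
Byte[3]=AB: continuation. acc=(acc<<6)|0x2B=0x12B
Completed: cp=U+012B (starts at byte 2)
Byte[4]=D1: 2-byte lead, need 1 cont bytes. acc=0x11
Byte[5]=25: expected 10xxxxxx continuation. INVALID

Answer: 5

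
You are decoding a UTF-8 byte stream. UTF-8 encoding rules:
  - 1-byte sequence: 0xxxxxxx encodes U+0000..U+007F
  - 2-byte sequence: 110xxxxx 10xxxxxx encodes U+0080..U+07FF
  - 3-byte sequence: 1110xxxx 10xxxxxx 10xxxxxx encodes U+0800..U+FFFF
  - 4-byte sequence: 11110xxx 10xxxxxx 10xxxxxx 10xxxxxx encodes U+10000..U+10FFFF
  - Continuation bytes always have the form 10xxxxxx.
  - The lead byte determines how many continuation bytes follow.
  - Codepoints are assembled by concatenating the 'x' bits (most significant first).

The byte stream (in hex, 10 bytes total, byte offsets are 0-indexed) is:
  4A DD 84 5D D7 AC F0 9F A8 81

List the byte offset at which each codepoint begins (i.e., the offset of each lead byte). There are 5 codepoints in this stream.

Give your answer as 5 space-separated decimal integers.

Answer: 0 1 3 4 6

Derivation:
Byte[0]=4A: 1-byte ASCII. cp=U+004A
Byte[1]=DD: 2-byte lead, need 1 cont bytes. acc=0x1D
Byte[2]=84: continuation. acc=(acc<<6)|0x04=0x744
Completed: cp=U+0744 (starts at byte 1)
Byte[3]=5D: 1-byte ASCII. cp=U+005D
Byte[4]=D7: 2-byte lead, need 1 cont bytes. acc=0x17
Byte[5]=AC: continuation. acc=(acc<<6)|0x2C=0x5EC
Completed: cp=U+05EC (starts at byte 4)
Byte[6]=F0: 4-byte lead, need 3 cont bytes. acc=0x0
Byte[7]=9F: continuation. acc=(acc<<6)|0x1F=0x1F
Byte[8]=A8: continuation. acc=(acc<<6)|0x28=0x7E8
Byte[9]=81: continuation. acc=(acc<<6)|0x01=0x1FA01
Completed: cp=U+1FA01 (starts at byte 6)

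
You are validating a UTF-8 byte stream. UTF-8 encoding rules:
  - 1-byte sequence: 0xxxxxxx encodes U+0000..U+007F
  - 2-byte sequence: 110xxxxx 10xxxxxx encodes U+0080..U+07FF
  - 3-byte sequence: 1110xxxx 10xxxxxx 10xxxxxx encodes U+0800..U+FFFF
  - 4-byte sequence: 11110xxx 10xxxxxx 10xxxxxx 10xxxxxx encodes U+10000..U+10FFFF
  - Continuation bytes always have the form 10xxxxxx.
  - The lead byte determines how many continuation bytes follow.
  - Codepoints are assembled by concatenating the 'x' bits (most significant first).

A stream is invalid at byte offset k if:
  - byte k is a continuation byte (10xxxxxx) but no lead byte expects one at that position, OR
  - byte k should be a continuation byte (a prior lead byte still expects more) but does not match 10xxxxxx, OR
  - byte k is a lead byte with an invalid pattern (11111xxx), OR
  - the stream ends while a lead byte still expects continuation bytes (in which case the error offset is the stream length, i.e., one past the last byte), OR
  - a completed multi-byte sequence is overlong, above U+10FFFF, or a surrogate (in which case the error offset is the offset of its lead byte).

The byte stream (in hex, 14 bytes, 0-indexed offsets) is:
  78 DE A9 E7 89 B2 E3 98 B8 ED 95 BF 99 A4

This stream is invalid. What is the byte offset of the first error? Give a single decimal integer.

Answer: 12

Derivation:
Byte[0]=78: 1-byte ASCII. cp=U+0078
Byte[1]=DE: 2-byte lead, need 1 cont bytes. acc=0x1E
Byte[2]=A9: continuation. acc=(acc<<6)|0x29=0x7A9
Completed: cp=U+07A9 (starts at byte 1)
Byte[3]=E7: 3-byte lead, need 2 cont bytes. acc=0x7
Byte[4]=89: continuation. acc=(acc<<6)|0x09=0x1C9
Byte[5]=B2: continuation. acc=(acc<<6)|0x32=0x7272
Completed: cp=U+7272 (starts at byte 3)
Byte[6]=E3: 3-byte lead, need 2 cont bytes. acc=0x3
Byte[7]=98: continuation. acc=(acc<<6)|0x18=0xD8
Byte[8]=B8: continuation. acc=(acc<<6)|0x38=0x3638
Completed: cp=U+3638 (starts at byte 6)
Byte[9]=ED: 3-byte lead, need 2 cont bytes. acc=0xD
Byte[10]=95: continuation. acc=(acc<<6)|0x15=0x355
Byte[11]=BF: continuation. acc=(acc<<6)|0x3F=0xD57F
Completed: cp=U+D57F (starts at byte 9)
Byte[12]=99: INVALID lead byte (not 0xxx/110x/1110/11110)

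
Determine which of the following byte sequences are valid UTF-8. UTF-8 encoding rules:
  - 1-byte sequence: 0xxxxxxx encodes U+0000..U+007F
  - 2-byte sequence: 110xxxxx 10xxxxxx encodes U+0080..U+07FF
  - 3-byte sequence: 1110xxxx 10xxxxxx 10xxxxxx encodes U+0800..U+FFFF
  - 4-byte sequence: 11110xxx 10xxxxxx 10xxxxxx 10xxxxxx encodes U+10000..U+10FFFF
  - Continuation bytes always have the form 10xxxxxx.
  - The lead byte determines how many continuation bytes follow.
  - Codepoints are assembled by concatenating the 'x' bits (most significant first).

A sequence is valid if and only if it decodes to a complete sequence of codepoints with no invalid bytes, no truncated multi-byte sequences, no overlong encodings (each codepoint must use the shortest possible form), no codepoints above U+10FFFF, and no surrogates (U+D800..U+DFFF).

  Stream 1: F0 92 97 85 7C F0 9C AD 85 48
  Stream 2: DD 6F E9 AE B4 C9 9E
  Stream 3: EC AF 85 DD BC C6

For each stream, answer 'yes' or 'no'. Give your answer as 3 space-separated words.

Answer: yes no no

Derivation:
Stream 1: decodes cleanly. VALID
Stream 2: error at byte offset 1. INVALID
Stream 3: error at byte offset 6. INVALID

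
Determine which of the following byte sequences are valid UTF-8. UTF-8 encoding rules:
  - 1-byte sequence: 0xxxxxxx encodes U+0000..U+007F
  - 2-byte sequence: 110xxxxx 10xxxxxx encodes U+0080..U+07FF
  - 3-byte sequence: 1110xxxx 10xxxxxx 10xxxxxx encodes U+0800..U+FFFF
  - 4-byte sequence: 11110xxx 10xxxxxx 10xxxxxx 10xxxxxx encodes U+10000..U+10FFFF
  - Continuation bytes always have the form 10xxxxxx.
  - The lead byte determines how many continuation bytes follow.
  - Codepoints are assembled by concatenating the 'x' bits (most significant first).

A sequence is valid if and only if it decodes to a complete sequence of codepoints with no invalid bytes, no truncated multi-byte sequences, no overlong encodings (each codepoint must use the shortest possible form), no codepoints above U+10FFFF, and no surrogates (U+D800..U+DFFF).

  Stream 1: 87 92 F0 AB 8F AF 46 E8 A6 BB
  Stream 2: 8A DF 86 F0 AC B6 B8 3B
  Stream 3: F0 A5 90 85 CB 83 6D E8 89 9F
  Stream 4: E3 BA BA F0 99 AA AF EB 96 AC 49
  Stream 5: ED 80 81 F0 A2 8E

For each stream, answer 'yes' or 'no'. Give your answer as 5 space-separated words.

Stream 1: error at byte offset 0. INVALID
Stream 2: error at byte offset 0. INVALID
Stream 3: decodes cleanly. VALID
Stream 4: decodes cleanly. VALID
Stream 5: error at byte offset 6. INVALID

Answer: no no yes yes no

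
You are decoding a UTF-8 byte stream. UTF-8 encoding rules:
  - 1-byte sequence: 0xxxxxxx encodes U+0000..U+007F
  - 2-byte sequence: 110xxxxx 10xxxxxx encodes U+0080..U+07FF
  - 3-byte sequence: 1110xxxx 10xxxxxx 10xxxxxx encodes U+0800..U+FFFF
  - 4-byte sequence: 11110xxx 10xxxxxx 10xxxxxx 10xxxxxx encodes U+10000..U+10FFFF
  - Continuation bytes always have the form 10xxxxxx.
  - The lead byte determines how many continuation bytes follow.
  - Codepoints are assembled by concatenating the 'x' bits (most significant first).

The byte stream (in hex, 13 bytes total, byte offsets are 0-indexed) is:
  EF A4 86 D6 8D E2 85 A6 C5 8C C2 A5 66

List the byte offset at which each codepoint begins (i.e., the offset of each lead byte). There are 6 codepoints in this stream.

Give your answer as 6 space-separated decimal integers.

Answer: 0 3 5 8 10 12

Derivation:
Byte[0]=EF: 3-byte lead, need 2 cont bytes. acc=0xF
Byte[1]=A4: continuation. acc=(acc<<6)|0x24=0x3E4
Byte[2]=86: continuation. acc=(acc<<6)|0x06=0xF906
Completed: cp=U+F906 (starts at byte 0)
Byte[3]=D6: 2-byte lead, need 1 cont bytes. acc=0x16
Byte[4]=8D: continuation. acc=(acc<<6)|0x0D=0x58D
Completed: cp=U+058D (starts at byte 3)
Byte[5]=E2: 3-byte lead, need 2 cont bytes. acc=0x2
Byte[6]=85: continuation. acc=(acc<<6)|0x05=0x85
Byte[7]=A6: continuation. acc=(acc<<6)|0x26=0x2166
Completed: cp=U+2166 (starts at byte 5)
Byte[8]=C5: 2-byte lead, need 1 cont bytes. acc=0x5
Byte[9]=8C: continuation. acc=(acc<<6)|0x0C=0x14C
Completed: cp=U+014C (starts at byte 8)
Byte[10]=C2: 2-byte lead, need 1 cont bytes. acc=0x2
Byte[11]=A5: continuation. acc=(acc<<6)|0x25=0xA5
Completed: cp=U+00A5 (starts at byte 10)
Byte[12]=66: 1-byte ASCII. cp=U+0066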